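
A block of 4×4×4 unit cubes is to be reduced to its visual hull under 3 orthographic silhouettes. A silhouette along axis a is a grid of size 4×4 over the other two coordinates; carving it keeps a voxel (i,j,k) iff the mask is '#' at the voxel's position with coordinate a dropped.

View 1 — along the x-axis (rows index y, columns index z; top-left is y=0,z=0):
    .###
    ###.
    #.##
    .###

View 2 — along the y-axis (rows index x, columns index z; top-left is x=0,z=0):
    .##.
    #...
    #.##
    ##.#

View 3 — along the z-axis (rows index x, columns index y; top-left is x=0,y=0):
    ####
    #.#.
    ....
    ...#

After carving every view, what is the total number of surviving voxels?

before carving: 64 voxels (4×4×4)
V1 x: intersect with YZ mask (12 set) -- 48 left
V2 y: intersect with XZ mask (9 set) -- 26 left
V3 z: intersect with XY mask (7 set) -- 10 left

|visual hull| = 10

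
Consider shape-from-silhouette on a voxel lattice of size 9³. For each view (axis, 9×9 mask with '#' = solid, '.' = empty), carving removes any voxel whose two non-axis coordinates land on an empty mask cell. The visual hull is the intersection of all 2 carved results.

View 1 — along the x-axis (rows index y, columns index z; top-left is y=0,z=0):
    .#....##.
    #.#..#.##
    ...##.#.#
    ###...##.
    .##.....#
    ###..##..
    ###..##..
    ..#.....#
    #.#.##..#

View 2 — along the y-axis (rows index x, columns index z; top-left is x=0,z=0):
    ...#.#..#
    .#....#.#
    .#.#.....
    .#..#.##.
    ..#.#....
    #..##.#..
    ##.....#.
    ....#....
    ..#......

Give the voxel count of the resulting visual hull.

voxel count = 90

before carving: 729 voxels (9×9×9)
step 1: project along x, AND mask (37/81) → |grid| = 333
step 2: project along y, AND mask (23/81) → |grid| = 90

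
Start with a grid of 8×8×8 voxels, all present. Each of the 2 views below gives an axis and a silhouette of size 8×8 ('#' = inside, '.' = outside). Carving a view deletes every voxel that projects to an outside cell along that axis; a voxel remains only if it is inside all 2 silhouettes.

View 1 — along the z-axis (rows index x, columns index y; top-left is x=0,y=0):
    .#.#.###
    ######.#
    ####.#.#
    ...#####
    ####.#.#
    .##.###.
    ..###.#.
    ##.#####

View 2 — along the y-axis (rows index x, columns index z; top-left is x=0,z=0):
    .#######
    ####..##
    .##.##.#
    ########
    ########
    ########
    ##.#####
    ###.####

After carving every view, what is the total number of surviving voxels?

before carving: 512 voxels (8×8×8)
V1 z: intersect with XY mask (45 set) -- 360 left
V2 y: intersect with XZ mask (56 set) -- 312 left

remaining voxels: 312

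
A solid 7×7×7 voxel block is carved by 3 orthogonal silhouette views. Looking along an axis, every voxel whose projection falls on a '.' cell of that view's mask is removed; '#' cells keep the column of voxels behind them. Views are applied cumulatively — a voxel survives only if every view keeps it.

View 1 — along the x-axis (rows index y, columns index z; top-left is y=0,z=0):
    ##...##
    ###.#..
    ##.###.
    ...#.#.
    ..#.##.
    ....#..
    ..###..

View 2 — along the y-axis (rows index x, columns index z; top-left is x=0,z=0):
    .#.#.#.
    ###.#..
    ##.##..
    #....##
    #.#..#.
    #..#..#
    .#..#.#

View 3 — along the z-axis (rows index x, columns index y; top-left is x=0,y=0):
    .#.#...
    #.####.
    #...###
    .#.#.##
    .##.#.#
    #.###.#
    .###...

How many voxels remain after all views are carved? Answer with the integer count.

remaining voxels: 36

start: 7×7×7 = 343 voxels
after view 1 [x-axis, 22 of 49 cells solid] → remaining = 154
after view 2 [y-axis, 23 of 49 cells solid] → remaining = 72
after view 3 [z-axis, 27 of 49 cells solid] → remaining = 36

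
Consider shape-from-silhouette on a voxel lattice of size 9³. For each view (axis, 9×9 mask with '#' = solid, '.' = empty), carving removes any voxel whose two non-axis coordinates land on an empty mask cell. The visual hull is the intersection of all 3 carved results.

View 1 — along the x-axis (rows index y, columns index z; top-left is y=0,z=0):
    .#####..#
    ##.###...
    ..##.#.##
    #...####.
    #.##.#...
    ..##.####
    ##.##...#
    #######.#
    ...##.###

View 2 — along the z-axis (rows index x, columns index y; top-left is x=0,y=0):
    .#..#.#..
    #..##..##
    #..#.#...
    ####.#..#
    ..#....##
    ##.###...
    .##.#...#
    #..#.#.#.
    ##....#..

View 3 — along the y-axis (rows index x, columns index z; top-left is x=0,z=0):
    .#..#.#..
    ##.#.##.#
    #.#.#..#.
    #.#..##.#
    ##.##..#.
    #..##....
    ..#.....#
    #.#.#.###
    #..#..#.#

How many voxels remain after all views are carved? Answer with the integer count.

93 voxels

before carving: 729 voxels (9×9×9)
after view 1 [x-axis, 49 of 81 cells solid] → remaining = 441
after view 2 [z-axis, 36 of 81 cells solid] → remaining = 195
after view 3 [y-axis, 38 of 81 cells solid] → remaining = 93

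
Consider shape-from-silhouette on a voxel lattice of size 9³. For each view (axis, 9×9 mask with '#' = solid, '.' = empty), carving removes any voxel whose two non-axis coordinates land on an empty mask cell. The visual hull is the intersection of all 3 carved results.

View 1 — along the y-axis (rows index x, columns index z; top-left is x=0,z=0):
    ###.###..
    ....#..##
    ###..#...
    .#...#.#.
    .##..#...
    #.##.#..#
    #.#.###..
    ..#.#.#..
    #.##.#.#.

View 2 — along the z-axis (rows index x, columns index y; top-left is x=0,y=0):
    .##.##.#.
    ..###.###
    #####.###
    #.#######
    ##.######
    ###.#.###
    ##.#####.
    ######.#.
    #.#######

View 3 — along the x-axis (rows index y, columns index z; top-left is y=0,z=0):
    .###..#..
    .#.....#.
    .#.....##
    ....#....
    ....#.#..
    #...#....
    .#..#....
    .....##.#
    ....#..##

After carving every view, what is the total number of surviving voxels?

before carving: 729 voxels (9×9×9)
  1. axis=1 (XZ plane), |mask|=37  ⇒  voxels=333
  2. axis=2 (XY plane), |mask|=64  ⇒  voxels=259
  3. axis=0 (YZ plane), |mask|=22  ⇒  voxels=63

|visual hull| = 63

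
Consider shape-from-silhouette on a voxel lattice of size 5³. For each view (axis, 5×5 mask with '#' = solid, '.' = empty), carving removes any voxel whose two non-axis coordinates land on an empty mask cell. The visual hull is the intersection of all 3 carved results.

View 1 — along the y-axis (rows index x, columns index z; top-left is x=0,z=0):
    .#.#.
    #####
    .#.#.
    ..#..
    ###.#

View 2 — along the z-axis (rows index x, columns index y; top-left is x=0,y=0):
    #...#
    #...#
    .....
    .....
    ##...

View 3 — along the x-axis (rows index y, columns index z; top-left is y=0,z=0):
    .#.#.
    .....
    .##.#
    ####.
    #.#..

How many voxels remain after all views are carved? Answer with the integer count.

|visual hull| = 7

before carving: 125 voxels (5×5×5)
V1 y: intersect with XZ mask (14 set) -- 70 left
V2 z: intersect with XY mask (6 set) -- 22 left
V3 x: intersect with YZ mask (11 set) -- 7 left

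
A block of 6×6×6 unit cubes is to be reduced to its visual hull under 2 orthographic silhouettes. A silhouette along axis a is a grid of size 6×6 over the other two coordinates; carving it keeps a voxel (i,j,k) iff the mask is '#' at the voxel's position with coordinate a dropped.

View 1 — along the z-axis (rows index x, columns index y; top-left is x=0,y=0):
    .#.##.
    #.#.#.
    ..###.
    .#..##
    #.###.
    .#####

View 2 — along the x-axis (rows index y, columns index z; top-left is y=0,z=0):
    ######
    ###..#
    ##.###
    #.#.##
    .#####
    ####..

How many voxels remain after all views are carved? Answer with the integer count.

remaining voxels: 98

start: 6×6×6 = 216 voxels
carve view 1 (along z, XY-mask fill 21/36): 126 voxels remain
carve view 2 (along x, YZ-mask fill 28/36): 98 voxels remain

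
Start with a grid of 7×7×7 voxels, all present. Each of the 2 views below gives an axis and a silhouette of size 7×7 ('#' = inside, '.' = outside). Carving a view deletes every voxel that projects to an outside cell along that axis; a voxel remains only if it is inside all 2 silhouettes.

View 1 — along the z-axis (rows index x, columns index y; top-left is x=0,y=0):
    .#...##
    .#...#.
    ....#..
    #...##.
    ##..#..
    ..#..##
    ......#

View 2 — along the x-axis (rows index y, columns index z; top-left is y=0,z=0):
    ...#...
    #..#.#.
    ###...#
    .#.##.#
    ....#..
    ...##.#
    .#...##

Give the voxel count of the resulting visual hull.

initial block: 7^3 = 343
  1. axis=2 (XY plane), |mask|=16  ⇒  voxels=112
  2. axis=0 (YZ plane), |mask|=19  ⇒  voxels=39

remaining voxels: 39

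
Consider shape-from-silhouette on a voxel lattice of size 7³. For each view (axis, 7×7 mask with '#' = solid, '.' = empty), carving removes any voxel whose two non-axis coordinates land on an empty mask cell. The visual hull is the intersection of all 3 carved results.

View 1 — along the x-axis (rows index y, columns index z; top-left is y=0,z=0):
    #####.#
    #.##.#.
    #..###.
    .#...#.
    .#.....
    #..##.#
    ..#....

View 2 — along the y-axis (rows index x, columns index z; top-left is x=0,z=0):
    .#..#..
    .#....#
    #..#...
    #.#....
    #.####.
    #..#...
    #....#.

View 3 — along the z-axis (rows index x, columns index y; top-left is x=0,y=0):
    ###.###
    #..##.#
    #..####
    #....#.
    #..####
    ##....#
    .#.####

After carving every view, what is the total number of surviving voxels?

33 voxels

start: 7×7×7 = 343 voxels
[1] x-view keeps 22 columns → grid now 154
[2] y-view keeps 17 columns → grid now 58
[3] z-view keeps 30 columns → grid now 33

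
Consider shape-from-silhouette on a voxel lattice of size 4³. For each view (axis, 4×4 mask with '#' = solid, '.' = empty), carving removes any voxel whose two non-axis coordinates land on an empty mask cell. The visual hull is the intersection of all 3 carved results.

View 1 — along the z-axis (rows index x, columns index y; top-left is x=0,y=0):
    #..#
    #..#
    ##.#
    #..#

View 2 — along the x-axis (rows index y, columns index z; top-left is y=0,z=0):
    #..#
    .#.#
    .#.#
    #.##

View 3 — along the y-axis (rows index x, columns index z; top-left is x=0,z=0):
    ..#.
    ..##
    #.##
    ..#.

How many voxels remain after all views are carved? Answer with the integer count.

remaining voxels: 11

initial block: 4^3 = 64
carve view 1 (along z, XY-mask fill 9/16): 36 voxels remain
carve view 2 (along x, YZ-mask fill 9/16): 22 voxels remain
carve view 3 (along y, XZ-mask fill 7/16): 11 voxels remain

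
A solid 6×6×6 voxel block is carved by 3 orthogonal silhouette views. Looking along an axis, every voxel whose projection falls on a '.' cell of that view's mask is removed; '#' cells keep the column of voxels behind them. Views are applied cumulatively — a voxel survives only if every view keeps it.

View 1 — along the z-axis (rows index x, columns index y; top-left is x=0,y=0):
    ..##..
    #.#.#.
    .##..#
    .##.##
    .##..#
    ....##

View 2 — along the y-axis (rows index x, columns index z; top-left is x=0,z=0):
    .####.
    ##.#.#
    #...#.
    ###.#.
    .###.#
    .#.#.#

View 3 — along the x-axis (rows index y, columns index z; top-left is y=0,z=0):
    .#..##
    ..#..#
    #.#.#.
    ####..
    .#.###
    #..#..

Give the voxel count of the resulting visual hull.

remaining voxels: 29

full grid |V| = 216
V1 z: intersect with XY mask (17 set) -- 102 left
V2 y: intersect with XZ mask (21 set) -- 60 left
V3 x: intersect with YZ mask (18 set) -- 29 left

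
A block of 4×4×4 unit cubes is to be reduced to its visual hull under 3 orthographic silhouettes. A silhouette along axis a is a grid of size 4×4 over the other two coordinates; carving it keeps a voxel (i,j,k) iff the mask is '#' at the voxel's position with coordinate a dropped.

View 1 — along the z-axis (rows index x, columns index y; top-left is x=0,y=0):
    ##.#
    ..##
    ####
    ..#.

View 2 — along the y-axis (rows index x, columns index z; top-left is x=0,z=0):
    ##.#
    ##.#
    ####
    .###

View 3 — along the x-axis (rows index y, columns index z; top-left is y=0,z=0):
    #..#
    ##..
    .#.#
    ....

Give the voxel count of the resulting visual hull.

initial block: 4^3 = 64
  1. axis=2 (XY plane), |mask|=10  ⇒  voxels=40
  2. axis=1 (XZ plane), |mask|=13  ⇒  voxels=34
  3. axis=0 (YZ plane), |mask|=6  ⇒  voxels=14

14 voxels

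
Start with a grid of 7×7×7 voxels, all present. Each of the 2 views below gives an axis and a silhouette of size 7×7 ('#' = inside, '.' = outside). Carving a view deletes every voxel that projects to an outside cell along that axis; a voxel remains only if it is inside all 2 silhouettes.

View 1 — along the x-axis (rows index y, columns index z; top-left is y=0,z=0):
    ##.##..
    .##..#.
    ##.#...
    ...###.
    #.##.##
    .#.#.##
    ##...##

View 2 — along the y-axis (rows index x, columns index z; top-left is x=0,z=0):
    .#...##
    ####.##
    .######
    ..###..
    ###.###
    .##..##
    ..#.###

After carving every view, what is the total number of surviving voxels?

before carving: 343 voxels (7×7×7)
carve view 1 (along x, YZ-mask fill 26/49): 182 voxels remain
carve view 2 (along y, XZ-mask fill 32/49): 116 voxels remain

|visual hull| = 116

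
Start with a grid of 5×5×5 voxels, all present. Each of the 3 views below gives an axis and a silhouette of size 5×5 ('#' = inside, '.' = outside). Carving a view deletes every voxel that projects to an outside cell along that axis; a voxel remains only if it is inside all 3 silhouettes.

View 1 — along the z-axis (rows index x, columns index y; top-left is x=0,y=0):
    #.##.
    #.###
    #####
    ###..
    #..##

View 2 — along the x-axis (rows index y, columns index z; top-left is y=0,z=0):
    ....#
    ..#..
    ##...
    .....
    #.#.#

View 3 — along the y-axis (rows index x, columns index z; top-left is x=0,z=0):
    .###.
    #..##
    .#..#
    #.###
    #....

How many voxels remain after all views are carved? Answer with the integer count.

|visual hull| = 12

before carving: 125 voxels (5×5×5)
[1] z-view keeps 18 columns → grid now 90
[2] x-view keeps 7 columns → grid now 24
[3] y-view keeps 13 columns → grid now 12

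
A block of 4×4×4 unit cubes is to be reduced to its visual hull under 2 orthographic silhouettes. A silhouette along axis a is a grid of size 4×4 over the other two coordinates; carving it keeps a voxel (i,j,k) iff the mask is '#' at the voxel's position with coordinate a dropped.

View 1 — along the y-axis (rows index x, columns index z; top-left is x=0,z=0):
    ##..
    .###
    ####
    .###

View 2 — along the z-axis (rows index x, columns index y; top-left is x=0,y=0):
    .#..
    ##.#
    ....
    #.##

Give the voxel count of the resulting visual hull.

before carving: 64 voxels (4×4×4)
after view 1 [y-axis, 12 of 16 cells solid] → remaining = 48
after view 2 [z-axis, 7 of 16 cells solid] → remaining = 20

remaining voxels: 20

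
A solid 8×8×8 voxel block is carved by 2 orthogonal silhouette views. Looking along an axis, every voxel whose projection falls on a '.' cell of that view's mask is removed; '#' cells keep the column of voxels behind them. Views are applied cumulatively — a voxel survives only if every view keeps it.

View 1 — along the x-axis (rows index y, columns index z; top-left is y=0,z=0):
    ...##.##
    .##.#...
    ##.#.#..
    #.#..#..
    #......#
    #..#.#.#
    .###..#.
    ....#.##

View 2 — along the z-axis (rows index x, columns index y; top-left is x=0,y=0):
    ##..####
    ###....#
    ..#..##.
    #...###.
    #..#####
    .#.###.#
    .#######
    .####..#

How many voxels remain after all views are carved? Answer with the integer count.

voxel count = 133

start: 8×8×8 = 512 voxels
after view 1 [x-axis, 27 of 64 cells solid] → remaining = 216
after view 2 [z-axis, 40 of 64 cells solid] → remaining = 133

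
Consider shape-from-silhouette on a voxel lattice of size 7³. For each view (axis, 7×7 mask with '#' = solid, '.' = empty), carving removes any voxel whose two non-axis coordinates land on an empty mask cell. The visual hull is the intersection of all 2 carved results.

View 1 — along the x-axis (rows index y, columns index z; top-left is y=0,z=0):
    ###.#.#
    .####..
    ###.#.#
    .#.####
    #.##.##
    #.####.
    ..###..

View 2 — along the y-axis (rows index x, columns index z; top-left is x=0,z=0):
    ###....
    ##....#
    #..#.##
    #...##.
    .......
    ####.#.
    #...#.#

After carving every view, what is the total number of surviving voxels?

|visual hull| = 91

full grid |V| = 343
V1 x: intersect with YZ mask (32 set) -- 224 left
V2 y: intersect with XZ mask (21 set) -- 91 left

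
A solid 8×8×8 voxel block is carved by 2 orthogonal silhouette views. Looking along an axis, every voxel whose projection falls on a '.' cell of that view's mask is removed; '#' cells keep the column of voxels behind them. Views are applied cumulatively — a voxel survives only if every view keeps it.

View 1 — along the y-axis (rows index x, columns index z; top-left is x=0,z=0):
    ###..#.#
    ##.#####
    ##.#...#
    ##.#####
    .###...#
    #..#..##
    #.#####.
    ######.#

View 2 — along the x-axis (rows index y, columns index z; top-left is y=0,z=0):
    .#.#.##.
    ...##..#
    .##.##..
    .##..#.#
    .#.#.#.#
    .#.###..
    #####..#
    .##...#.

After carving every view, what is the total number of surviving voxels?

full grid |V| = 512
after view 1 [y-axis, 44 of 64 cells solid] → remaining = 352
after view 2 [x-axis, 32 of 64 cells solid] → remaining = 177

|visual hull| = 177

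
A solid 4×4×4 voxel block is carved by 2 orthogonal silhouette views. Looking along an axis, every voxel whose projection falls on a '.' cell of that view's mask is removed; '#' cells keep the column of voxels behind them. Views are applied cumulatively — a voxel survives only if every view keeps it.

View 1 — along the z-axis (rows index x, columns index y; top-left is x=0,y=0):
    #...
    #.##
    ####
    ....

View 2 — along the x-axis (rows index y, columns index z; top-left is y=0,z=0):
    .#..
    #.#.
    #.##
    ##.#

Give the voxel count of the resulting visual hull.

before carving: 64 voxels (4×4×4)
carve view 1 (along z, XY-mask fill 8/16): 32 voxels remain
carve view 2 (along x, YZ-mask fill 9/16): 17 voxels remain

remaining voxels: 17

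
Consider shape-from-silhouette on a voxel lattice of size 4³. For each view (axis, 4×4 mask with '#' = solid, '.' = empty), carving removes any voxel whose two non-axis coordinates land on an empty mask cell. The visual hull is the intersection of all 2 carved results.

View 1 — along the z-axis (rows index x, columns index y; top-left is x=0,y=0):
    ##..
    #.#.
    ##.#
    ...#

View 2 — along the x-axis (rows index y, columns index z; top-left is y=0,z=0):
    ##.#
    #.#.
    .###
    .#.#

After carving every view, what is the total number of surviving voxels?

full grid |V| = 64
V1 z: intersect with XY mask (8 set) -- 32 left
V2 x: intersect with YZ mask (10 set) -- 20 left

|visual hull| = 20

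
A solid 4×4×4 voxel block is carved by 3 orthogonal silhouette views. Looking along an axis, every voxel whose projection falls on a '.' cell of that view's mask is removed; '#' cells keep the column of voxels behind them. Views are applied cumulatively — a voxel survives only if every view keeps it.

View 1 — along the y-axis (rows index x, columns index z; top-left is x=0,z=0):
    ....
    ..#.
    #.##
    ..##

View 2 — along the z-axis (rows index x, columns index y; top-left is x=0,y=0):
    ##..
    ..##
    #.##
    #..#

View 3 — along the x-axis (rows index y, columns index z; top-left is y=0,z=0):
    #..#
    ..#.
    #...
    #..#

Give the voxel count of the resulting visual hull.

7 voxels

start: 4×4×4 = 64 voxels
  1. axis=1 (XZ plane), |mask|=6  ⇒  voxels=24
  2. axis=2 (XY plane), |mask|=9  ⇒  voxels=15
  3. axis=0 (YZ plane), |mask|=6  ⇒  voxels=7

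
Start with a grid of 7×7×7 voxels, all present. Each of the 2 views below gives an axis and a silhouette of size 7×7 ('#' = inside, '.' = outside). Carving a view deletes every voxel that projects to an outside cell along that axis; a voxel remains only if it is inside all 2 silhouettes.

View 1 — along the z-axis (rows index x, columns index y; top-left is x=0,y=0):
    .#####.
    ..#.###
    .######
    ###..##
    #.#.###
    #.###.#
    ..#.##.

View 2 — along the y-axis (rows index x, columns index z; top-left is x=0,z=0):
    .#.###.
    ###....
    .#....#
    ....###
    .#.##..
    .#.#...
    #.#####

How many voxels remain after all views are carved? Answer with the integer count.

initial block: 7^3 = 343
carve view 1 (along z, XY-mask fill 33/49): 231 voxels remain
carve view 2 (along y, XZ-mask fill 23/49): 102 voxels remain

|visual hull| = 102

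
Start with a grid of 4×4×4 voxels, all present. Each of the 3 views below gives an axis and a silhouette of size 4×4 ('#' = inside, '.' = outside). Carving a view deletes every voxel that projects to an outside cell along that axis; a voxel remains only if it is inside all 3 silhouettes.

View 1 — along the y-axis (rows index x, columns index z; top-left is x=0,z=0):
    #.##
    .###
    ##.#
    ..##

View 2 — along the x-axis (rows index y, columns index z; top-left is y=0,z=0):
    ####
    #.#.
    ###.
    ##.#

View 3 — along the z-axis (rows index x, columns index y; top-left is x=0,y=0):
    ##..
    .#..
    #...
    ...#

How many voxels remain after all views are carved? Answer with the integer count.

before carving: 64 voxels (4×4×4)
V1 y: intersect with XZ mask (11 set) -- 44 left
V2 x: intersect with YZ mask (12 set) -- 31 left
V3 z: intersect with XY mask (5 set) -- 10 left

|visual hull| = 10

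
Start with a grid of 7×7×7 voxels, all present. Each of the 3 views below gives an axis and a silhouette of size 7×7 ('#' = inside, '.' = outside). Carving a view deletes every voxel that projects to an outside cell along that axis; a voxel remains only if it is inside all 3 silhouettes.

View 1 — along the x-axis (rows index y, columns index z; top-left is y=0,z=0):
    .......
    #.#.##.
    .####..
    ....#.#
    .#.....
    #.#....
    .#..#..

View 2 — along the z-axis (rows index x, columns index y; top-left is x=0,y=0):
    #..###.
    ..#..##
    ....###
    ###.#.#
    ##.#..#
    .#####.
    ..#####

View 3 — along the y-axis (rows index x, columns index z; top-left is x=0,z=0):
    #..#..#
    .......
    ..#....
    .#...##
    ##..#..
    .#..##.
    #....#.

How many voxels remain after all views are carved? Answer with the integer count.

|visual hull| = 19

initial block: 7^3 = 343
  1. axis=0 (YZ plane), |mask|=15  ⇒  voxels=105
  2. axis=2 (XY plane), |mask|=29  ⇒  voxels=61
  3. axis=1 (XZ plane), |mask|=15  ⇒  voxels=19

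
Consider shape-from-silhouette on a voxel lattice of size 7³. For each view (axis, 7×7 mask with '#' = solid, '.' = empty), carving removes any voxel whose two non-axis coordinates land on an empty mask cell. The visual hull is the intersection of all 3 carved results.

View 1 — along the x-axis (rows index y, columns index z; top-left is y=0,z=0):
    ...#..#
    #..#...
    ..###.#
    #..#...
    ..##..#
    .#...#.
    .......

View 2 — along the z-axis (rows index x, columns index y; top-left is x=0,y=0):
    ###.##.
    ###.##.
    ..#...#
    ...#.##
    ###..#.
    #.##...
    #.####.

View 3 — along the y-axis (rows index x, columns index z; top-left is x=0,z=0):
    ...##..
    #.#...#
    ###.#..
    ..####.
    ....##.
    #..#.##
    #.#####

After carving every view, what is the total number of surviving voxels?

full grid |V| = 343
step 1: project along x, AND mask (15/49) → |grid| = 105
step 2: project along z, AND mask (27/49) → |grid| = 65
step 3: project along y, AND mask (25/49) → |grid| = 35

voxel count = 35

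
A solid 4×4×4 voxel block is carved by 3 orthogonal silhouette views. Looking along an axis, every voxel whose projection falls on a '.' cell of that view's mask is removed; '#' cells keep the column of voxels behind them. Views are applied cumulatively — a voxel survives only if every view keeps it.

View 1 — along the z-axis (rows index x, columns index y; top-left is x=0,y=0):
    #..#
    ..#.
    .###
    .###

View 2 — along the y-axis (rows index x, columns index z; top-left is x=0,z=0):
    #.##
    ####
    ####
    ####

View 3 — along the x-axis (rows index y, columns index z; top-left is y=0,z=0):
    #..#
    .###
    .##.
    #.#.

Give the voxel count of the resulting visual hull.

start: 4×4×4 = 64 voxels
step 1: project along z, AND mask (9/16) → |grid| = 36
step 2: project along y, AND mask (15/16) → |grid| = 34
step 3: project along x, AND mask (9/16) → |grid| = 20

voxel count = 20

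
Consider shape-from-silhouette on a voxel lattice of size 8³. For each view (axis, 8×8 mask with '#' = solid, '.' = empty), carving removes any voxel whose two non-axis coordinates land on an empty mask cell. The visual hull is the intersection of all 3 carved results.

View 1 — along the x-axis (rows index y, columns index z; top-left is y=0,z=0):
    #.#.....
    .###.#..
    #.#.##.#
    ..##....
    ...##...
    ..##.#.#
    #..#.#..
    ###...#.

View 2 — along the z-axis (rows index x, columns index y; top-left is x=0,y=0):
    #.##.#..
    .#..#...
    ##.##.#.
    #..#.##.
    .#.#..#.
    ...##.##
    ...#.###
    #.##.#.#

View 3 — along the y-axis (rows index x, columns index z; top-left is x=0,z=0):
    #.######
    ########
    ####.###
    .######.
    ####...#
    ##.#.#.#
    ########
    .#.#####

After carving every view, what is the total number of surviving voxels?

before carving: 512 voxels (8×8×8)
V1 x: intersect with YZ mask (26 set) -- 208 left
V2 z: intersect with XY mask (31 set) -- 93 left
V3 y: intersect with XZ mask (52 set) -- 75 left

|visual hull| = 75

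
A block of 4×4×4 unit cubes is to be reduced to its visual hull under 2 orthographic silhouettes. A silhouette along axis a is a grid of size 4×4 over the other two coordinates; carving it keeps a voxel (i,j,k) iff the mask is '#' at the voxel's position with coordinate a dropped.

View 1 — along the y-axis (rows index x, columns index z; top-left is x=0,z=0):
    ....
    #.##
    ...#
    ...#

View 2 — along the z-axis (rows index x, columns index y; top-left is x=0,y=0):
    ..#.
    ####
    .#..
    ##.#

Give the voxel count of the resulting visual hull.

before carving: 64 voxels (4×4×4)
[1] y-view keeps 5 columns → grid now 20
[2] z-view keeps 9 columns → grid now 16

|visual hull| = 16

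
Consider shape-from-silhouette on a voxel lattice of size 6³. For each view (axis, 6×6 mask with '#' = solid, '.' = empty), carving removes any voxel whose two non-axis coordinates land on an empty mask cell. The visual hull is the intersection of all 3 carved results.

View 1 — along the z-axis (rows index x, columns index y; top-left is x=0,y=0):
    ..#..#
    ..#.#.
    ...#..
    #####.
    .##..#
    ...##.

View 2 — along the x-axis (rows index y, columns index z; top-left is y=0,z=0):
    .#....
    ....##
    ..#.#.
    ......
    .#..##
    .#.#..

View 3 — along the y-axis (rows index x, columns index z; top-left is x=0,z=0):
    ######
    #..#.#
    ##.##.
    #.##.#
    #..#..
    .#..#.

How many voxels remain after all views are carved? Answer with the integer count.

11 voxels

start: 6×6×6 = 216 voxels
  1. axis=2 (XY plane), |mask|=15  ⇒  voxels=90
  2. axis=0 (YZ plane), |mask|=10  ⇒  voxels=26
  3. axis=1 (XZ plane), |mask|=21  ⇒  voxels=11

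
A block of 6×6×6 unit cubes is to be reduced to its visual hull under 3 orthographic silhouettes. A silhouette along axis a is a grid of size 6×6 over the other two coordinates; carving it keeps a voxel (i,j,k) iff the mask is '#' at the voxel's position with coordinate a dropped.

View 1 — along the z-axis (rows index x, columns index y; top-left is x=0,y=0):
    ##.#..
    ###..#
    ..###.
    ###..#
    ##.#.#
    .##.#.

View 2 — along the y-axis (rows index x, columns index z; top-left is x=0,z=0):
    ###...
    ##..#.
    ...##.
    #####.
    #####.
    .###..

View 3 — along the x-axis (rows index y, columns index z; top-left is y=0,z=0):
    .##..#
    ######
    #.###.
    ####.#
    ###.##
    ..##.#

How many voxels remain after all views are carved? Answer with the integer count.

start: 6×6×6 = 216 voxels
carve view 1 (along z, XY-mask fill 21/36): 126 voxels remain
carve view 2 (along y, XZ-mask fill 21/36): 76 voxels remain
carve view 3 (along x, YZ-mask fill 26/36): 51 voxels remain

voxel count = 51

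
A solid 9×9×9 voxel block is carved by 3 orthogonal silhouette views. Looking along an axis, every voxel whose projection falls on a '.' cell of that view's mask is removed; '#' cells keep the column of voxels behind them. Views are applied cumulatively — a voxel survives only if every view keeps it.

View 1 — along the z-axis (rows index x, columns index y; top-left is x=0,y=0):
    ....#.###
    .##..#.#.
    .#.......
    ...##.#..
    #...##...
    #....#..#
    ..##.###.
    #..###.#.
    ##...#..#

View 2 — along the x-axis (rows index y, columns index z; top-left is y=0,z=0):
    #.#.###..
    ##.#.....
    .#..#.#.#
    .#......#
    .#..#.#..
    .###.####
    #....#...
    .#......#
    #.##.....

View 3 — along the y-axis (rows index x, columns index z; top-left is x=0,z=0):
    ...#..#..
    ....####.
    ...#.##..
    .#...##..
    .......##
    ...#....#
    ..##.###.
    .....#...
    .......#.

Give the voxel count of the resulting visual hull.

initial block: 9^3 = 729
after view 1 [z-axis, 32 of 81 cells solid] → remaining = 288
after view 2 [x-axis, 31 of 81 cells solid] → remaining = 120
after view 3 [y-axis, 23 of 81 cells solid] → remaining = 27

remaining voxels: 27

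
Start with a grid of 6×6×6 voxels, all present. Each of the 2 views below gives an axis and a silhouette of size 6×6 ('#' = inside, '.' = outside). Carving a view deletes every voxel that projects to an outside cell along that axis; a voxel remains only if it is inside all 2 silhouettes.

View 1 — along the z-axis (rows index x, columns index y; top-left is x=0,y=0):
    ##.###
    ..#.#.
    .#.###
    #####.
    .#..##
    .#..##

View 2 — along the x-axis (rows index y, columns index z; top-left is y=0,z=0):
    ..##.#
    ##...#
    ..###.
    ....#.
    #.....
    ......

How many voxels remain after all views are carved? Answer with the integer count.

voxel count = 36

initial block: 6^3 = 216
[1] z-view keeps 22 columns → grid now 132
[2] x-view keeps 11 columns → grid now 36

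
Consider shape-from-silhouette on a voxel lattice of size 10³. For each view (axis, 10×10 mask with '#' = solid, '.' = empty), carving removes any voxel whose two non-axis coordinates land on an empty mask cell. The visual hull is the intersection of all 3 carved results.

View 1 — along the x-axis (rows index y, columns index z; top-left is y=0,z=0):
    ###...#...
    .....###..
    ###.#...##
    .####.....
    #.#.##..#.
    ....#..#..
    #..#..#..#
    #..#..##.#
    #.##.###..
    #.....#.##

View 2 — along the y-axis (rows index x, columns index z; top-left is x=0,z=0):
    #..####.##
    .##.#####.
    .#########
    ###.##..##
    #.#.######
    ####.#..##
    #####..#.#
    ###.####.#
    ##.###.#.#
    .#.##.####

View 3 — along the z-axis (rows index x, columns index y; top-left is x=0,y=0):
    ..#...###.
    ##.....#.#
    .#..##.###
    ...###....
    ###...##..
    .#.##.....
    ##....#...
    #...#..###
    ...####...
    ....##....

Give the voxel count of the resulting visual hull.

remaining voxels: 124

initial block: 10^3 = 1000
carve view 1 (along x, YZ-mask fill 43/100): 430 voxels remain
carve view 2 (along y, XZ-mask fill 74/100): 313 voxels remain
carve view 3 (along z, XY-mask fill 39/100): 124 voxels remain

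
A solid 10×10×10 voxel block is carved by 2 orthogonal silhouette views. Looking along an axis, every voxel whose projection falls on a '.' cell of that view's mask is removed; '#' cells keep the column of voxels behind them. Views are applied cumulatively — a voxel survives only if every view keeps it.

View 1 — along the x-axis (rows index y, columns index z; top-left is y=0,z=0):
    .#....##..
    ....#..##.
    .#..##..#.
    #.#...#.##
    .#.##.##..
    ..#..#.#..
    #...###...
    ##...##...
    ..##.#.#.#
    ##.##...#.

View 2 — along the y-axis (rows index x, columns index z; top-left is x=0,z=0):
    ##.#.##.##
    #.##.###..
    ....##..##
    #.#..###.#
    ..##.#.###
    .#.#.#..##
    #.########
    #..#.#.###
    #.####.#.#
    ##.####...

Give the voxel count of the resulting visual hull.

247 voxels

start: 10×10×10 = 1000 voxels
[1] x-view keeps 41 columns → grid now 410
[2] y-view keeps 62 columns → grid now 247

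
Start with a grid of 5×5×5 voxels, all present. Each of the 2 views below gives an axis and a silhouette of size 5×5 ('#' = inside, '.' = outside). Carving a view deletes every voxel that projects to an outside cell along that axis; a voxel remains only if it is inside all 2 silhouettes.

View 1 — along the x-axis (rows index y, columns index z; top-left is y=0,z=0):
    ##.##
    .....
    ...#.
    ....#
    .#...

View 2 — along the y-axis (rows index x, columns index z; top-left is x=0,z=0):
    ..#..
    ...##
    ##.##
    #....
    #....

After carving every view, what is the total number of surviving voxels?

start: 5×5×5 = 125 voxels
carve view 1 (along x, YZ-mask fill 7/25): 35 voxels remain
carve view 2 (along y, XZ-mask fill 9/25): 13 voxels remain

remaining voxels: 13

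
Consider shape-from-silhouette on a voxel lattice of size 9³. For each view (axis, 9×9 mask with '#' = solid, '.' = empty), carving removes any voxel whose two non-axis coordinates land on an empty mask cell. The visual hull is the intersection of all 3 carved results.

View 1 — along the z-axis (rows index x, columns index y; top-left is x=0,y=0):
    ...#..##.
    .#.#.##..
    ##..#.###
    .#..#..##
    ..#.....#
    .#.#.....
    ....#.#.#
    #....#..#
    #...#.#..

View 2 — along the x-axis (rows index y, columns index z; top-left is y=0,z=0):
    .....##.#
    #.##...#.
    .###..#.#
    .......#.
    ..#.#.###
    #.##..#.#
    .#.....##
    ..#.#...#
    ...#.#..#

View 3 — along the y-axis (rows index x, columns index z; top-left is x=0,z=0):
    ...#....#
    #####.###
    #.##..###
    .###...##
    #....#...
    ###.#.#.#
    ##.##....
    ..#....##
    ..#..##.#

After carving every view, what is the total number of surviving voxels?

voxel count = 58

start: 9×9×9 = 729 voxels
after view 1 [z-axis, 30 of 81 cells solid] → remaining = 270
after view 2 [x-axis, 32 of 81 cells solid] → remaining = 102
after view 3 [y-axis, 40 of 81 cells solid] → remaining = 58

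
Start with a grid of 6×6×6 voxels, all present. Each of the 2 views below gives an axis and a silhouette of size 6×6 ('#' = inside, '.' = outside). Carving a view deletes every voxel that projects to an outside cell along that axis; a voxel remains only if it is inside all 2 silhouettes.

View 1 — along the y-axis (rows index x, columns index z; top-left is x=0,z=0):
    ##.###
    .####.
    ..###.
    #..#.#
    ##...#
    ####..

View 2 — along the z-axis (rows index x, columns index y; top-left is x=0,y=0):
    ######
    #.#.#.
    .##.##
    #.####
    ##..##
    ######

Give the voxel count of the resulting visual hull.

before carving: 216 voxels (6×6×6)
step 1: project along y, AND mask (22/36) → |grid| = 132
step 2: project along z, AND mask (28/36) → |grid| = 105

remaining voxels: 105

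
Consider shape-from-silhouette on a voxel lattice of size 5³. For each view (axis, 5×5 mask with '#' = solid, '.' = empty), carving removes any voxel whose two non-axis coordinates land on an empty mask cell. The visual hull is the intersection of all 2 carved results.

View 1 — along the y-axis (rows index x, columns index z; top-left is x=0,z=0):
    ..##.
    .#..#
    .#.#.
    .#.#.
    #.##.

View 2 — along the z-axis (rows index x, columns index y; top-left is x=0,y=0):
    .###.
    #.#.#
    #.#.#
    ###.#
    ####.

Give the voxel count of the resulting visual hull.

full grid |V| = 125
step 1: project along y, AND mask (11/25) → |grid| = 55
step 2: project along z, AND mask (17/25) → |grid| = 38

|visual hull| = 38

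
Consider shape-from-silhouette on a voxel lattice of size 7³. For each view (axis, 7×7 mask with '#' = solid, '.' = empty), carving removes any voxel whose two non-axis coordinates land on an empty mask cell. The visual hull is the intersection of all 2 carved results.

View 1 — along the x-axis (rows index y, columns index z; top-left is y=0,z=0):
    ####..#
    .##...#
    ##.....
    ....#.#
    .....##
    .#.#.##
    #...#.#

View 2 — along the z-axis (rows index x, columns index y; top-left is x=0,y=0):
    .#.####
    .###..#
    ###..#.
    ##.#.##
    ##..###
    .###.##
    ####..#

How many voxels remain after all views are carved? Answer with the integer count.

before carving: 343 voxels (7×7×7)
V1 x: intersect with YZ mask (21 set) -- 147 left
V2 z: intersect with XY mask (33 set) -- 101 left

voxel count = 101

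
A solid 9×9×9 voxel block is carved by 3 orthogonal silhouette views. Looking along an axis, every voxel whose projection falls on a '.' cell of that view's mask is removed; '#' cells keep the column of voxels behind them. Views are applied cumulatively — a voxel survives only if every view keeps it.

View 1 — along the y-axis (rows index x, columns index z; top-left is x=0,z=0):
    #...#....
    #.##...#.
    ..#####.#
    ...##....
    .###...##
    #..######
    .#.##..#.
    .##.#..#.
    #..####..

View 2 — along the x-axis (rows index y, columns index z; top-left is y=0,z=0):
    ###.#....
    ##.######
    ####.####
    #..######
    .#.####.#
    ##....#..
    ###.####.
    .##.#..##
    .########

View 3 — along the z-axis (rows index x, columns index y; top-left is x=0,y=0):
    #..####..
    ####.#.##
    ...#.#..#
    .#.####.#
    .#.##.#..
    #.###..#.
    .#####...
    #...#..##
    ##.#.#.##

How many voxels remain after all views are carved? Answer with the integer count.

start: 9×9×9 = 729 voxels
after view 1 [y-axis, 39 of 81 cells solid] → remaining = 351
after view 2 [x-axis, 56 of 81 cells solid] → remaining = 239
after view 3 [z-axis, 45 of 81 cells solid] → remaining = 129

|visual hull| = 129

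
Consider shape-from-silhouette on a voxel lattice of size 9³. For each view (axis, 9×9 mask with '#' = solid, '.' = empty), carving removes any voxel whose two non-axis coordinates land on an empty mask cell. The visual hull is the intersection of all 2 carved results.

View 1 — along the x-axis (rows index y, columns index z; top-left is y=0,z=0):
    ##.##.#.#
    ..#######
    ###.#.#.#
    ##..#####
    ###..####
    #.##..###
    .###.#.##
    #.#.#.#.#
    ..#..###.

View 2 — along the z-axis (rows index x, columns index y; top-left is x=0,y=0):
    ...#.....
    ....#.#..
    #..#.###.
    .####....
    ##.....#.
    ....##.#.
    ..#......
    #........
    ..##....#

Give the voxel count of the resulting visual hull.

142 voxels

start: 9×9×9 = 729 voxels
after view 1 [x-axis, 54 of 81 cells solid] → remaining = 486
after view 2 [z-axis, 23 of 81 cells solid] → remaining = 142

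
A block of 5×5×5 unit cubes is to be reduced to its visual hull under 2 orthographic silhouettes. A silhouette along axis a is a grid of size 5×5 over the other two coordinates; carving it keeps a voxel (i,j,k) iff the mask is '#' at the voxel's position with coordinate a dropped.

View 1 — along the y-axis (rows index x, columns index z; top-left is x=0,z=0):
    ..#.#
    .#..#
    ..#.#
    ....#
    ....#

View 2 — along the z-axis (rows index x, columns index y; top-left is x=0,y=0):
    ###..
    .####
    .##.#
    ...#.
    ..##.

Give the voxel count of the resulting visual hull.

before carving: 125 voxels (5×5×5)
[1] y-view keeps 8 columns → grid now 40
[2] z-view keeps 13 columns → grid now 23

|visual hull| = 23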